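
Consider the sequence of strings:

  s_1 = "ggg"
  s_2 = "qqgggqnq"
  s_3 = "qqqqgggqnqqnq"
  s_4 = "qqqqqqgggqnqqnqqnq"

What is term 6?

qqqqqqqqqqgggqnqqnqqnqqnqqnq

s(k+1) = qq·s(k)·qnq, so each term gains qq as a prefix and qnq as a suffix.
From qqqqqqgggqnqqnqqnq, 2 further steps: qqqqqqgggqnqqnqqnq → qqqqqqqqgggqnqqnqqnqqnq → (answer).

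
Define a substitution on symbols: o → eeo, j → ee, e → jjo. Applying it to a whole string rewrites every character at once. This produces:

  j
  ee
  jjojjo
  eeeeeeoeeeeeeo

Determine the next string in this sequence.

jjojjojjojjojjojjoeeojjojjojjojjojjojjoeeo

Applying the rule to each of the 14 symbols of eeeeeeoeeeeeeo gives the pieces jjo jjo jjo jjo jjo jjo eeo jjo jjo jjo jjo jjo jjo eeo, which concatenate to the answer.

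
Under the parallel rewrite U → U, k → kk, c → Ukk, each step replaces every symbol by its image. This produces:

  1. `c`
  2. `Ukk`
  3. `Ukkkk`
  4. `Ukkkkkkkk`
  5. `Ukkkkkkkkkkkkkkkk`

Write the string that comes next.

Applying the rule to each of the 17 symbols of Ukkkkkkkkkkkkkkkk gives the pieces U kk kk kk kk kk kk kk kk kk kk kk kk kk kk kk kk, which concatenate to the answer.

Ukkkkkkkkkkkkkkkkkkkkkkkkkkkkkkkk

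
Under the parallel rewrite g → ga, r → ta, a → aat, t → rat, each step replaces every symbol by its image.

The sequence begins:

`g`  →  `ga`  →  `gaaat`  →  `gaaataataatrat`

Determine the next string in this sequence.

gaaataataatrataataatrataataatrattaaatrat

Applying the rule to each of the 14 symbols of gaaataataatrat gives the pieces ga aat aat aat rat aat aat rat aat aat rat ta aat rat, which concatenate to the answer.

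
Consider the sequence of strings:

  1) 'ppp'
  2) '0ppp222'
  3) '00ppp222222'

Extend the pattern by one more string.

Every step adds 0 to the front and 222 to the end of the previous string.
Applying this once more to 00ppp222222:

000ppp222222222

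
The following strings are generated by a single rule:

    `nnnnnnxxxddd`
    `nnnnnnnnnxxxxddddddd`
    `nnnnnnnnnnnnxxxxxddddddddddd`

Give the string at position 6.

nnnnnnnnnnnnnnnnnnnnnxxxxxxxxddddddddddddddddddddddd

Term n consists of 3n+3 n's, followed by n+2 x's, followed by 4n-1 d's (n = 1, 2, …).
For term 6, n = 6, so the run lengths are 21, 8, 23.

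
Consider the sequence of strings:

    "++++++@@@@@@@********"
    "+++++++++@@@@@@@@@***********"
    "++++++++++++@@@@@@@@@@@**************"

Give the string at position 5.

The n-th term is 3n +'s then 2n+3 @'s then 3n+2 *'s, where the shown terms are n = 2, 3, 4.
At n = 6 the blocks have lengths 18, 15, 20.

++++++++++++++++++@@@@@@@@@@@@@@@********************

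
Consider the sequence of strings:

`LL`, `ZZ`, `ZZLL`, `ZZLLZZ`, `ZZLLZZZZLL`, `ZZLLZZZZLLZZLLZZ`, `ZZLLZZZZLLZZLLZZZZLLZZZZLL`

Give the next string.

ZZLLZZZZLLZZLLZZZZLLZZZZLLZZLLZZZZLLZZLLZZ

This is a Fibonacci-style word recurrence s(k) = s(k−1)·s(k−2): e.g. ZZ·LL = ZZLL.
The next term joins ZZLLZZZZLLZZLLZZZZLLZZZZLL and ZZLLZZZZLLZZLLZZ.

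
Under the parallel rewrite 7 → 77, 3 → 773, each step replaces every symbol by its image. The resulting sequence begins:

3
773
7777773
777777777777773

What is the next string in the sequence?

7777777777777777777777777777773

Replace each of the 15 characters of 777777777777773 in place — 77 77 77 77 77 77 77 77 77 77 77 77 77 77 773 — and concatenate.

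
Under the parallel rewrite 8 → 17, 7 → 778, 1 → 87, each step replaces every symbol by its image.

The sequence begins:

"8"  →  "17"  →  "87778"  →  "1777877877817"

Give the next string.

Rewriting the 13 symbols of 1777877877817 one by one yields 87 778 778 778 17 778 778 17 778 778 17 87 778; concatenated:

8777877877817778778177787781787778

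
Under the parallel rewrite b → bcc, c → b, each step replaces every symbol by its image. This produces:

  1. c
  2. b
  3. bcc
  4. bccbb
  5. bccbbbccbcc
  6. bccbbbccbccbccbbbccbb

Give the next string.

Replace each of the 21 characters of bccbbbccbccbccbbbccbb in place — bcc b b bcc bcc bcc b b bcc b b bcc b b bcc bcc bcc b b bcc bcc — and concatenate.

bccbbbccbccbccbbbccbbbccbbbccbccbccbbbccbcc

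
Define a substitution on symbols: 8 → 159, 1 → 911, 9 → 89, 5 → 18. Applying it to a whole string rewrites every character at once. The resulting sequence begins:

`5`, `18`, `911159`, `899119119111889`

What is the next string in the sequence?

1598989911911899119118991191191115915989

Replace each of the 15 characters of 899119119111889 in place — 159 89 89 911 911 89 911 911 89 911 911 911 159 159 89 — and concatenate.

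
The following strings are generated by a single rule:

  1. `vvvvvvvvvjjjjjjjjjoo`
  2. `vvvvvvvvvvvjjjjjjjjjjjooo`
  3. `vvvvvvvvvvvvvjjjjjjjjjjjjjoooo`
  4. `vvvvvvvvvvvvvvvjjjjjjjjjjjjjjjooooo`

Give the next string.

vvvvvvvvvvvvvvvvvjjjjjjjjjjjjjjjjjoooooo

Term n consists of 2n+3 v's, followed by 2n+3 j's, followed by n-1 o's, where the shown terms are n = 3, 4, 5, 6.
At n = 7 the blocks have lengths 17, 17, 6.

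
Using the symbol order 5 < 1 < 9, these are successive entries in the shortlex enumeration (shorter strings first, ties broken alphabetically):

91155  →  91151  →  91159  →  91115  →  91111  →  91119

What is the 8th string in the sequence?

91191

Stepping forward 2 times from 91119: 91119 → 91195, then the target.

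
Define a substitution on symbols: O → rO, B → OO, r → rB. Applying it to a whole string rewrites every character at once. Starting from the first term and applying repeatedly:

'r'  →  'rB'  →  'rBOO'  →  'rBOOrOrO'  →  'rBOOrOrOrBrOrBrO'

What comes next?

Rewriting the 16 symbols of rBOOrOrOrBrOrBrO one by one yields rB OO rO rO rB rO rB rO rB OO rB rO rB OO rB rO; concatenated:

rBOOrOrOrBrOrBrOrBOOrBrOrBOOrBrO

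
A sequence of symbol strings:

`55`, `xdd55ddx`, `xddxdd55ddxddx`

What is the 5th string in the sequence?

Each term wraps the previous one in xdd on the left and ddx on the right.
From xddxdd55ddxddx, 2 further steps: xddxdd55ddxddx → xddxddxdd55ddxddxddx → (answer).

xddxddxddxdd55ddxddxddxddx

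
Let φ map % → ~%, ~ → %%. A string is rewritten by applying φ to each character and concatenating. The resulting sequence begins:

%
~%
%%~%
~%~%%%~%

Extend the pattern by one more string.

Expanding ~%~%%%~%: ~→%%, %→~%, ~→%%, %→~%, %→~%, %→~%, ~→%%, %→~%. Concatenated: %% ~% %% ~% ~% ~% %% ~%.

%%~%%%~%~%~%%%~%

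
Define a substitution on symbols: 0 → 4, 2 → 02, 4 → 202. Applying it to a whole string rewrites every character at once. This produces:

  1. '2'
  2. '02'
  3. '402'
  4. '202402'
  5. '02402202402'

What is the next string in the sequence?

40220240202402202402

Expanding 02402202402: 0→4, 2→02, 4→202, 0→4, 2→02, 2→02, 0→4, 2→02, 4→202, 0→4, 2→02. Concatenated: 4 02 202 4 02 02 4 02 202 4 02.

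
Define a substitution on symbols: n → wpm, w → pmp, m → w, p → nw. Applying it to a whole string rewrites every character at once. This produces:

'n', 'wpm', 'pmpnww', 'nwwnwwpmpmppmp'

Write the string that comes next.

Rewriting the 14 symbols of nwwnwwpmpmppmp one by one yields wpm pmp pmp wpm pmp pmp nw w nw w nw nw w nw; concatenated:

wpmpmppmpwpmpmppmpnwwnwwnwnwwnw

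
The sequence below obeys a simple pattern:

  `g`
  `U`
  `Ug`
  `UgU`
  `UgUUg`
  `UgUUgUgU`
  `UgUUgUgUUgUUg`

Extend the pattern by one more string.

From term 3 onward, concatenate the last term with the second-to-last: U·g = Ug, Ug·U = UgU, …
Continuing: UgUUgUgUUgUUg · UgUUgUgU gives term 8.

UgUUgUgUUgUUgUgUUgUgU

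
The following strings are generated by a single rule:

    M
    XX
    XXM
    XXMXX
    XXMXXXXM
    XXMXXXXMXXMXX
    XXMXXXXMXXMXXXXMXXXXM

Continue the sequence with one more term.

XXMXXXXMXXMXXXXMXXXXMXXMXXXXMXXMXX

From term 3 onward, concatenate the last term with the second-to-last: XX·M = XXM, XXM·XX = XXMXX, …
Continuing: XXMXXXXMXXMXXXXMXXXXM · XXMXXXXMXXMXX gives term 8.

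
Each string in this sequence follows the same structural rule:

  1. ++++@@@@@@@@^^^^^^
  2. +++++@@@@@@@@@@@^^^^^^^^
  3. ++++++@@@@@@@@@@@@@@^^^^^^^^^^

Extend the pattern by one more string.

+++++++@@@@@@@@@@@@@@@@@^^^^^^^^^^^^

The n-th term is n+1 +'s then 3n-1 @'s then 2n ^'s, where the shown terms are n = 3, 4, 5.
At n = 6 the blocks have lengths 7, 17, 12.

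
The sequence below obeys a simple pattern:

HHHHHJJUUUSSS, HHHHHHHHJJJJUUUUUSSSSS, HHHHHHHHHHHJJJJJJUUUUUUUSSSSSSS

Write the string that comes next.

The n-th term is 3n+2 H's then 2n J's then 2n+1 U's then 2n+1 S's (n = 1, 2, …).
Setting n = 4 gives 14, 8, 9, 9 characters in each block.

HHHHHHHHHHHHHHJJJJJJJJUUUUUUUUUSSSSSSSSS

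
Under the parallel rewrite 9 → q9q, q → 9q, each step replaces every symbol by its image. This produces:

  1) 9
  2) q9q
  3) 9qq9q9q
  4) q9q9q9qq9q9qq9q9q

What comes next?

φ(q9q9q9qq9q9qq9q9q) expands symbol-by-symbol to 9q q9q 9q q9q 9q q9q 9q 9q q9q 9q q9q 9q 9q q9q 9q q9q 9q; joining the 17 pieces gives the next term.

9qq9q9qq9q9qq9q9q9qq9q9qq9q9q9qq9q9qq9q9q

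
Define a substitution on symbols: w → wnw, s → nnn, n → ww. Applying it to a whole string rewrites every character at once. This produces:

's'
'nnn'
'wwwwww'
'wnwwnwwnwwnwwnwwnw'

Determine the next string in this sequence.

φ(wnwwnwwnwwnwwnwwnw) expands symbol-by-symbol to wnw ww wnw wnw ww wnw wnw ww wnw wnw ww wnw wnw ww wnw wnw ww wnw; joining the 18 pieces gives the next term.

wnwwwwnwwnwwwwnwwnwwwwnwwnwwwwnwwnwwwwnwwnwwwwnw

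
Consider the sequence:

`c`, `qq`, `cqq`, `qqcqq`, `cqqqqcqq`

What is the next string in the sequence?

This is a Fibonacci-style word recurrence s(k) = s(k−2)·s(k−1): e.g. c·qq = cqq.
Continuing: qqcqq · cqqqqcqq gives term 6.

qqcqqcqqqqcqq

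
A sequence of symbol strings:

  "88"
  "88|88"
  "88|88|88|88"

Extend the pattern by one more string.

88|88|88|88|88|88|88|88

Each string is two copies of the previous one joined by '|'.
One more doubling of 88|88|88|88 gives the answer.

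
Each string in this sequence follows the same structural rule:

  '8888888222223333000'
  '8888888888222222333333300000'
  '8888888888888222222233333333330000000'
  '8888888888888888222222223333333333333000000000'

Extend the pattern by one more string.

8888888888888888888222222222333333333333333300000000000

Reading off run lengths: 8 runs 7, 10, 13, 16; 2 runs 5, 6, 7, 8; 3 runs 4, 7, 10, 13; 0 runs 3, 5, 7, 9 — each is linear in n, where the shown terms are n = 2, 3, 4, 5.
Setting n = 6 gives 19, 9, 16, 11 characters in each block.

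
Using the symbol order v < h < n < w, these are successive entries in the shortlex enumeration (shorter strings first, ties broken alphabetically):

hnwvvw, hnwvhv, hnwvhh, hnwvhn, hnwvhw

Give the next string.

hnwvnv

Find the rightmost character of hnwvhw below w, bump it to the next letter, and reset everything to its right to v.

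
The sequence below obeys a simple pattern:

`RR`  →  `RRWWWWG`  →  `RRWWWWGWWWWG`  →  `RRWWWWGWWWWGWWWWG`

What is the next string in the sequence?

The strings grow by a fixed suffix WWWWG each time.
One more step from RRWWWWGWWWWGWWWWG gives the answer.

RRWWWWGWWWWGWWWWGWWWWG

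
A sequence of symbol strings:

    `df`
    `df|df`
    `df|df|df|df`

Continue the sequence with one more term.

Each string is two copies of the previous one joined by '|'.
Doubling df|df|df|df with '|' between the halves:

df|df|df|df|df|df|df|df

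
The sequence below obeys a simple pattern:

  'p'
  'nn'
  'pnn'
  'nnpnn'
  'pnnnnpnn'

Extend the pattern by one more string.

This is a Fibonacci-style word recurrence s(k) = s(k−2)·s(k−1): e.g. p·nn = pnn.
The next term joins nnpnn and pnnnnpnn.

nnpnnpnnnnpnn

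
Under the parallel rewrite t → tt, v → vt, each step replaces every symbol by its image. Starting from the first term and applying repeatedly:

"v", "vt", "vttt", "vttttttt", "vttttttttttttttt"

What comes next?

Rewriting the 16 symbols of vttttttttttttttt one by one yields vt tt tt tt tt tt tt tt tt tt tt tt tt tt tt tt; concatenated:

vttttttttttttttttttttttttttttttt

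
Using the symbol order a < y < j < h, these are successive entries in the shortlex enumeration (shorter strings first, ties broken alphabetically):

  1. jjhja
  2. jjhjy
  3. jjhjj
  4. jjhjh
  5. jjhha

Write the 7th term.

jjhhj

Continuing the enumeration 2 steps past jjhha: jjhha → jjhhy → (answer).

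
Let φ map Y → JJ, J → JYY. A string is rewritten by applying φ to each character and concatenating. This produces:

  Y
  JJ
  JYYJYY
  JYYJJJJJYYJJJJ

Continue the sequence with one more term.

φ(JYYJJJJJYYJJJJ) expands symbol-by-symbol to JYY JJ JJ JYY JYY JYY JYY JYY JJ JJ JYY JYY JYY JYY; joining the 14 pieces gives the next term.

JYYJJJJJYYJYYJYYJYYJYYJJJJJYYJYYJYYJYY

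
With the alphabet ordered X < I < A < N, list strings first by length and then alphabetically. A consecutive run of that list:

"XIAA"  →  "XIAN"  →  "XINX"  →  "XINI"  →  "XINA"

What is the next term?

Find the rightmost character of XINA below N, bump it to the next letter, and reset everything to its right to X.

XINN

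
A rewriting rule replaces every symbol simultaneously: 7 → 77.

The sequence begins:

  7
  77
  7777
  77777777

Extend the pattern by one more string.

Rewriting each symbol of 77777777: 7→77, 7→77, 7→77, 7→77, 7→77, 7→77, 7→77, 7→77, which concatenates to 77 77 77 77 77 77 77 77.

7777777777777777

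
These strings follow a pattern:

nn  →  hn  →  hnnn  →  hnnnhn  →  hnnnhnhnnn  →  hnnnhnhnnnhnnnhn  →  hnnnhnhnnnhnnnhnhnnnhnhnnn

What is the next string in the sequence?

Each term (from the third on) is the previous term followed by the one before it: term 3 = hn·nn = hnnn.
The next term joins hnnnhnhnnnhnnnhnhnnnhnhnnn and hnnnhnhnnnhnnnhn.

hnnnhnhnnnhnnnhnhnnnhnhnnnhnnnhnhnnnhnnnhn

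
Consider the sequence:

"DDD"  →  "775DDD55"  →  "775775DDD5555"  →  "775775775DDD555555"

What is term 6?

775775775775775DDD5555555555

Every step adds 775 to the front and 55 to the end of the previous string.
From 775775775DDD555555, 2 further steps: 775775775DDD555555 → 775775775775DDD55555555 → (answer).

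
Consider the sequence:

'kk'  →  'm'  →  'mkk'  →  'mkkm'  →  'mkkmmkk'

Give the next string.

mkkmmkkmkkm

Each term (from the third on) is the previous term followed by the one before it: term 3 = m·kk = mkk.
The next term joins mkkmmkk and mkkm.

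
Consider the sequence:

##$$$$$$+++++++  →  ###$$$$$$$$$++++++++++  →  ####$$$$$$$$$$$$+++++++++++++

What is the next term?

#####$$$$$$$$$$$$$$$++++++++++++++++

Each string has the form #^{n} $^{3n} +^{3n+1}, where the shown terms are n = 2, 3, 4.
Setting n = 5 gives 5, 15, 16 characters in each block.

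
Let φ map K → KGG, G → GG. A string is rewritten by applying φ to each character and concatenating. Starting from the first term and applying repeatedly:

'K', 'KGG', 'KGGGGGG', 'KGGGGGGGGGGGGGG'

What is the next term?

KGGGGGGGGGGGGGGGGGGGGGGGGGGGGGG

Replace each of the 15 characters of KGGGGGGGGGGGGGG in place — KGG GG GG GG GG GG GG GG GG GG GG GG GG GG GG — and concatenate.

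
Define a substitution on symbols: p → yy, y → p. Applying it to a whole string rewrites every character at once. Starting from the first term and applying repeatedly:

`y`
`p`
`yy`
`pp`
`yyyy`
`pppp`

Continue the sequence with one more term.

Rewriting each symbol of pppp: p→yy, p→yy, p→yy, p→yy, which concatenates to yy yy yy yy.

yyyyyyyy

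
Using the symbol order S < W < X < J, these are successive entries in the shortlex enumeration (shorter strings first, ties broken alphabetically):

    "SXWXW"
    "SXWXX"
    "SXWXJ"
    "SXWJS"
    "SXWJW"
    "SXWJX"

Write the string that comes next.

SXWJJ

Find the rightmost character of SXWJX below J, bump it to the next letter, and reset everything to its right to S.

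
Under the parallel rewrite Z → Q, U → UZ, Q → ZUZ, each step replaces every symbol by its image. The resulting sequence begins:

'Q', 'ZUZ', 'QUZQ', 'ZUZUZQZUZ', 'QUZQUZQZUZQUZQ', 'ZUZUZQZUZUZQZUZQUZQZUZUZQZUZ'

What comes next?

QUZQUZQZUZQUZQUZQZUZQUZQZUZUZQZUZQUZQUZQZUZQUZQ

φ(ZUZUZQZUZUZQZUZQUZQZUZUZQZUZ) expands symbol-by-symbol to Q UZ Q UZ Q ZUZ Q UZ Q UZ Q ZUZ Q UZ Q ZUZ UZ Q ZUZ Q UZ Q UZ Q ZUZ Q UZ Q; joining the 28 pieces gives the next term.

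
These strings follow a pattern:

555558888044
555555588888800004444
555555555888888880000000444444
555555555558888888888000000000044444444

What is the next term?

555555555555588888888888800000000000004444444444

Term n consists of 2n+3 5's, followed by 2n+2 8's, followed by 3n-2 0's, followed by 2n 4's (n = 1, 2, …).
At n = 5 the blocks have lengths 13, 12, 13, 10.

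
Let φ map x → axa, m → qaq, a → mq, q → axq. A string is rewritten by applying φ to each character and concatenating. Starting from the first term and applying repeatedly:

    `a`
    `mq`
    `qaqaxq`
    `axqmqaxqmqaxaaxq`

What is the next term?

mqaxaaxqqaqaxqmqaxaaxqqaqaxqmqaxamqmqaxaaxq

Applying the rule to each of the 16 symbols of axqmqaxqmqaxaaxq gives the pieces mq axa axq qaq axq mq axa axq qaq axq mq axa mq mq axa axq, which concatenate to the answer.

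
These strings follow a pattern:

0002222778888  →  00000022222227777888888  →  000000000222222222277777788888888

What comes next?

The n-th term is 3n 0's then 3n+1 2's then 2n 7's then 2n+2 8's (n = 1, 2, …).
At n = 4 the blocks have lengths 12, 13, 8, 10.

0000000000002222222222222777777778888888888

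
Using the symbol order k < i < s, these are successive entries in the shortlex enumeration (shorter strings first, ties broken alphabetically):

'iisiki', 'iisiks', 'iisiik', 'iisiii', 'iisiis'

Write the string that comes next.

iisisk

Treat iisiis as a base-3 numeral over the given alphabet and add one, carrying through any trailing s's.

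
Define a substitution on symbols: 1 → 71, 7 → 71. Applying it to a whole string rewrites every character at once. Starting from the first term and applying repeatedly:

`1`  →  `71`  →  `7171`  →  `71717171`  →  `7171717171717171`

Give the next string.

Rewriting the 16 symbols of 7171717171717171 one by one yields 71 71 71 71 71 71 71 71 71 71 71 71 71 71 71 71; concatenated:

71717171717171717171717171717171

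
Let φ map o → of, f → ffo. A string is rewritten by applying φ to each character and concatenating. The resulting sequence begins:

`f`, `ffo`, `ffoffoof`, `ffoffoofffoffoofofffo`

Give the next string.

ffoffoofffoffoofofffoffoffoofffoffoofofffoofffoffoffoof

Applying the rule to each of the 21 symbols of ffoffoofffoffoofofffo gives the pieces ffo ffo of ffo ffo of of ffo ffo ffo of ffo ffo of of ffo of ffo ffo ffo of, which concatenate to the answer.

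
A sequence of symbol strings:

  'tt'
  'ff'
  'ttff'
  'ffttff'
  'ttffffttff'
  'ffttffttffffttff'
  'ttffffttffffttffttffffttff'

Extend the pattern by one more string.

ffttffttffffttffttffffttffffttffttffffttff

From term 3 onward, concatenate the second-to-last term with the last: tt·ff = ttff, ff·ttff = ffttff, …
The next term joins ffttffttffffttff and ttffffttffffttffttffffttff.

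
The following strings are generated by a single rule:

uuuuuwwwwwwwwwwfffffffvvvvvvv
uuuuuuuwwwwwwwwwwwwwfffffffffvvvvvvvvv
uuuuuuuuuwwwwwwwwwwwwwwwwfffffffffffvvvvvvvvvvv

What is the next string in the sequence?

Term n consists of 2n-1 u's, followed by 3n+1 w's, followed by 2n+1 f's, followed by 2n+1 v's, where the shown terms are n = 3, 4, 5.
At n = 6 the blocks have lengths 11, 19, 13, 13.

uuuuuuuuuuuwwwwwwwwwwwwwwwwwwwfffffffffffffvvvvvvvvvvvvv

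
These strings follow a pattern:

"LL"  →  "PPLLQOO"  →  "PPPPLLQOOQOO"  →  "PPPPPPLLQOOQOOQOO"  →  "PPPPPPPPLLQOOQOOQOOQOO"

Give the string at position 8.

PPPPPPPPPPPPPPLLQOOQOOQOOQOOQOOQOOQOO

Every step adds PP to the front and QOO to the end of the previous string.
From PPPPPPPPLLQOOQOOQOOQOO, 3 further steps: PPPPPPPPLLQOOQOOQOOQOO → PPPPPPPPPPLLQOOQOOQOOQOOQOO → PPPPPPPPPPPPLLQOOQOOQOOQOOQOOQOO → (answer).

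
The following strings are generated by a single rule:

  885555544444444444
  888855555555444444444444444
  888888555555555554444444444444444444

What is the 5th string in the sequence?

Term n consists of 2n-2 8's, followed by 3n-1 5's, followed by 4n+3 4's, where the shown terms are n = 2, 3, 4.
Setting n = 6 gives 10, 17, 27 characters in each block.

888888888855555555555555555444444444444444444444444444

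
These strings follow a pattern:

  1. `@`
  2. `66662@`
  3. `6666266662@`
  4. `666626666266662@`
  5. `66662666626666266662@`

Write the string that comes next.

The strings grow by a fixed prefix 66662 each time.
Applying this once more to 66662666626666266662@:

6666266662666626666266662@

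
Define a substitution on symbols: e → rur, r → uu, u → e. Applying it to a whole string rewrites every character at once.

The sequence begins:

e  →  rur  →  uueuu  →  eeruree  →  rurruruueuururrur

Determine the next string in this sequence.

Replace each of the 17 characters of rurruruueuururrur in place — uu e uu uu e uu e e rur e e uu e uu uu e uu — and concatenate.

uueuuuueuueerureeuueuuuueuu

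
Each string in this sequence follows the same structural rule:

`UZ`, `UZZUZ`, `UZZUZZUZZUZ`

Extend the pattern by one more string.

Each string is two copies of the previous one joined by 'Z'.
So the next term is two copies of UZZUZZUZZUZ with 'Z' between the halves.

UZZUZZUZZUZZUZZUZZUZZUZ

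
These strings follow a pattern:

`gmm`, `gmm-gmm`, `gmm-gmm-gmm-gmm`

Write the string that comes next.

gmm-gmm-gmm-gmm-gmm-gmm-gmm-gmm

s(k+1) = s(k)·-·s(k) — each term doubles the last with '-' between the halves.
One more doubling of gmm-gmm-gmm-gmm gives the answer.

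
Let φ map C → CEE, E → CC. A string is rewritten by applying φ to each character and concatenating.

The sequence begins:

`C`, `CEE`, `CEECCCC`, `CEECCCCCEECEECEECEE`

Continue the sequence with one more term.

Rewriting the 19 symbols of CEECCCCCEECEECEECEE one by one yields CEE CC CC CEE CEE CEE CEE CEE CC CC CEE CC CC CEE CC CC CEE CC CC; concatenated:

CEECCCCCEECEECEECEECEECCCCCEECCCCCEECCCCCEECCCC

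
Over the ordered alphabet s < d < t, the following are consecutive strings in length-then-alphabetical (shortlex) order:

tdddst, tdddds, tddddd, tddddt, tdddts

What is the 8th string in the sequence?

tddtss

Stepping forward 3 times from tdddts: tdddts → tdddtd → tdddtt, then the target.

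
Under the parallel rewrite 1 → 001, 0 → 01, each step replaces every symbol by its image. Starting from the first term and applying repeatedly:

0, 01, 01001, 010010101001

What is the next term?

01001010100101001010010101001

Rewriting each symbol of 010010101001: 0→01, 1→001, 0→01, 0→01, 1→001, 0→01, 1→001, 0→01, 1→001, 0→01, 0→01, 1→001, which concatenates to 01 001 01 01 001 01 001 01 001 01 01 001.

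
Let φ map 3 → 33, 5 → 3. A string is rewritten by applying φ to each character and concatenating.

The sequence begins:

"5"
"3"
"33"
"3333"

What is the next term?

Apply φ to 3333 symbol by symbol: 3→33, 3→33, 3→33, 3→33; joined: 33 33 33 33.

33333333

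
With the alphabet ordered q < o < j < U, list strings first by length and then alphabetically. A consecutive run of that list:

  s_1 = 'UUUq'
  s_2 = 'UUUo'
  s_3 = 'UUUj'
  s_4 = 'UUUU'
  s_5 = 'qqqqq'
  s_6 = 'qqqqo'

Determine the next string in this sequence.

The successor of qqqqo increments the rightmost position that isn't already U and resets every position after it to q.

qqqqj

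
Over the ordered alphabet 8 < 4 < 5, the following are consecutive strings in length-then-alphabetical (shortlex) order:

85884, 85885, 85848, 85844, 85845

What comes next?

85858

Treat 85845 as a base-3 numeral over the given alphabet and add one, carrying through any trailing 5's.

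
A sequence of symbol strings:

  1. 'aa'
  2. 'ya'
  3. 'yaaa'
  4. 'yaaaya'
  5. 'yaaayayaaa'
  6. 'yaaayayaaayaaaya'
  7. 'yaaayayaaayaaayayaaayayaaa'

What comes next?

yaaayayaaayaaayayaaayayaaayaaayayaaayaaaya

Each term (from the third on) is the previous term followed by the one before it: term 3 = ya·aa = yaaa.
The next term joins yaaayayaaayaaayayaaayayaaa and yaaayayaaayaaaya.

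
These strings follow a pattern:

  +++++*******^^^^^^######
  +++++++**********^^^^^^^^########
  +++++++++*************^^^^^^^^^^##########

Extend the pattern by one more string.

Term n consists of 2n-1 +'s, followed by 3n-2 *'s, followed by 2n ^'s, followed by 2n #'s, where the shown terms are n = 3, 4, 5.
For the next term, n = 6, so the run lengths are 11, 16, 12, 12.

+++++++++++****************^^^^^^^^^^^^############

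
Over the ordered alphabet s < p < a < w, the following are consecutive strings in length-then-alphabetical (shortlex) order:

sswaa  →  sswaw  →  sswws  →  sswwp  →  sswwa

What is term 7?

spsss

Stepping forward 2 times from sswwa: sswwa → sswww, then the target.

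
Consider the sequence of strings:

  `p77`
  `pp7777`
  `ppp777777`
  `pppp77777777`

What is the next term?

ppppp7777777777

Term n consists of n p's, followed by 2n 7's (n = 1, 2, …).
Setting n = 5 gives 5, 10 characters in each block.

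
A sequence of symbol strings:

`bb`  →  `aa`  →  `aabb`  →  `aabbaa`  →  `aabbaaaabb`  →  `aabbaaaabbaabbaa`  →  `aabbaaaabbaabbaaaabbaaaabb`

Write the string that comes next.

aabbaaaabbaabbaaaabbaaaabbaabbaaaabbaabbaa

From term 3 onward, concatenate the last term with the second-to-last: aa·bb = aabb, aabb·aa = aabbaa, …
So term 8 is aabbaaaabbaabbaaaabbaaaabb·aabbaaaabbaabbaa.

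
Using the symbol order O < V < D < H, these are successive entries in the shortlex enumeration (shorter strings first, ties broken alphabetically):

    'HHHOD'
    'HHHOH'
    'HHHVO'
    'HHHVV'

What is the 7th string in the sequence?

Continuing the enumeration 3 steps past HHHVV: HHHVV → HHHVD → HHHVH → (answer).

HHHDO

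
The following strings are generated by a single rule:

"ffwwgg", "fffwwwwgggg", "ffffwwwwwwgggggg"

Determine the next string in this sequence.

fffffwwwwwwwwgggggggg

Reading off run lengths: f runs 2, 3, 4; w runs 2, 4, 6; g runs 2, 4, 6 — each is linear in n (n = 1, 2, …).
At n = 4 the blocks have lengths 5, 8, 8.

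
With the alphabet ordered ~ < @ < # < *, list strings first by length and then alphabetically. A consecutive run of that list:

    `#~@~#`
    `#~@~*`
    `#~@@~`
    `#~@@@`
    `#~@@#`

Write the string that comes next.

The successor of #~@@# increments the rightmost position that isn't already * and resets every position after it to ~.

#~@@*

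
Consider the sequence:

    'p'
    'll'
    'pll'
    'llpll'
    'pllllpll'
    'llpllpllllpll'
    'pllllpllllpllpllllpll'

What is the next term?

llpllpllllpllpllllpllllpllpllllpll

Each term (from the third on) is the two preceding terms concatenated in order: term 3 = p·ll = pll.
Continuing: llpllpllllpll · pllllpllllpllpllllpll gives term 8.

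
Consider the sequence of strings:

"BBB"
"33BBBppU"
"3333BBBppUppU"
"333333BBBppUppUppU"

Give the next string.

Each term wraps the previous one in 33 on the left and ppU on the right.
Applying this once more to 333333BBBppUppUppU:

33333333BBBppUppUppUppU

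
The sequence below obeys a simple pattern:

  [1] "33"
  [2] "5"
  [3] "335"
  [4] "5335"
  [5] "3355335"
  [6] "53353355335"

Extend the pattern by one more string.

From term 3 onward, concatenate the second-to-last term with the last: 33·5 = 335, 5·335 = 5335, …
The next term joins 3355335 and 53353355335.

335533553353355335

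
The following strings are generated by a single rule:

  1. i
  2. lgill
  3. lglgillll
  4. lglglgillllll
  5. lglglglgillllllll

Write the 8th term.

lglglglglglglgillllllllllllll

Every step adds lg to the front and ll to the end of the previous string.
From lglglglgillllllll, 3 further steps: lglglglgillllllll → lglglglglgillllllllll → lglglglglglgillllllllllll → (answer).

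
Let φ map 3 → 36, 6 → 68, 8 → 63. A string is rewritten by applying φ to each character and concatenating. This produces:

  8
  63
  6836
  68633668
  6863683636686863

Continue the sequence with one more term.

Replace each of the 16 characters of 6863683636686863 in place — 68 63 68 36 68 63 36 68 36 68 68 63 68 63 68 36 — and concatenate.

68636836686336683668686368636836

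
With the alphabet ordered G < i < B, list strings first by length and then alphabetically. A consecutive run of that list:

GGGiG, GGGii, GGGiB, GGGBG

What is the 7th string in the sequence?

GGiGG

Advancing 3 positions from GGGBG through GGGBG → GGGBi → GGGBB reaches term 7.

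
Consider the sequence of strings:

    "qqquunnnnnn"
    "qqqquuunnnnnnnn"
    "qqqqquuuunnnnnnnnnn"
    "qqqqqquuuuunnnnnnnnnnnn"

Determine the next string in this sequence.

The n-th term is n q's then n-1 u's then 2n n's, where the shown terms are n = 3, 4, 5, 6.
For the next term, n = 7, so the run lengths are 7, 6, 14.

qqqqqqquuuuuunnnnnnnnnnnnnn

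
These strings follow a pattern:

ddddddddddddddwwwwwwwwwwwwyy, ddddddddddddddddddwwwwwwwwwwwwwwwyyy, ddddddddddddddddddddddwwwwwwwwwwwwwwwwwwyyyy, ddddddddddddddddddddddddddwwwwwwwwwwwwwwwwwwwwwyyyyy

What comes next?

ddddddddddddddddddddddddddddddwwwwwwwwwwwwwwwwwwwwwwwwyyyyyy

The n-th term is 4n+2 d's then 3n+3 w's then n-1 y's, where the shown terms are n = 3, 4, 5, 6.
For the next term, n = 7, so the run lengths are 30, 24, 6.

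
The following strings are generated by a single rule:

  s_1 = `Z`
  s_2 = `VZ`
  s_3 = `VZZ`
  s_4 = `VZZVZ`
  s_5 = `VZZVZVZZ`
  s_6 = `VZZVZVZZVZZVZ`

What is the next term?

VZZVZVZZVZZVZVZZVZVZZ

Each term (from the third on) is the previous term followed by the one before it: term 3 = VZ·Z = VZZ.
Continuing: VZZVZVZZVZZVZ · VZZVZVZZ gives term 7.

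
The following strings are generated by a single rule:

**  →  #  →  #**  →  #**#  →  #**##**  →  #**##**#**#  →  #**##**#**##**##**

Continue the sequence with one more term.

#**##**#**##**##**#**##**#**#

From term 3 onward, concatenate the last term with the second-to-last: #·** = #**, #**·# = #**#, …
The next term joins #**##**#**##**##** and #**##**#**#.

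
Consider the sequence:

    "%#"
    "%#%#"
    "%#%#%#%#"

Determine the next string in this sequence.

%#%#%#%#%#%#%#%#

s(k+1) = s(k)·s(k) — each term doubles the last.
One more doubling of %#%#%#%# gives the answer.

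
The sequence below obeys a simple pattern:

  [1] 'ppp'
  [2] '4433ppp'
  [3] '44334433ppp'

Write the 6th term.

44334433443344334433ppp

Every step adds 4433 at the front: s(k+1) = 4433·s(k).
From 44334433ppp, 3 further steps: 44334433ppp → 443344334433ppp → 4433443344334433ppp → (answer).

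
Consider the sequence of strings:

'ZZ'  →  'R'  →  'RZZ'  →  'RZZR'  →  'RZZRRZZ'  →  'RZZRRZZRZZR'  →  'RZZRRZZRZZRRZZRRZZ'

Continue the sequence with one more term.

RZZRRZZRZZRRZZRRZZRZZRRZZRZZR

From term 3 onward, concatenate the last term with the second-to-last: R·ZZ = RZZ, RZZ·R = RZZR, …
So term 8 is RZZRRZZRZZRRZZRRZZ·RZZRRZZRZZR.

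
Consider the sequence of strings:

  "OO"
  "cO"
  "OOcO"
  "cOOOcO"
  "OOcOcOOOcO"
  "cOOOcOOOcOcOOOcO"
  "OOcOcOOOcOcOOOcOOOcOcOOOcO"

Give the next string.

Each term (from the third on) is the two preceding terms concatenated in order: term 3 = OO·cO = OOcO.
Continuing: cOOOcOOOcOcOOOcO · OOcOcOOOcOcOOOcOOOcOcOOOcO gives term 8.

cOOOcOOOcOcOOOcOOOcOcOOOcOcOOOcOOOcOcOOOcO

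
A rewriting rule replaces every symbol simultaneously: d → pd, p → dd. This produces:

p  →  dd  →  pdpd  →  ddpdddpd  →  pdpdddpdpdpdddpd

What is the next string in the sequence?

Rewriting the 16 symbols of pdpdddpdpdpdddpd one by one yields dd pd dd pd pd pd dd pd dd pd dd pd pd pd dd pd; concatenated:

ddpdddpdpdpdddpdddpdddpdpdpdddpd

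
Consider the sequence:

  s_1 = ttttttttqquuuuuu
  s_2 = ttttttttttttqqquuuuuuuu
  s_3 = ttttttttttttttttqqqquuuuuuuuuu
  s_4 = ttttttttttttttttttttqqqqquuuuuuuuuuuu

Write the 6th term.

ttttttttttttttttttttttttttttqqqqqqquuuuuuuuuuuuuuuu

Term n consists of 4n t's, followed by n q's, followed by 2n+2 u's, where the shown terms are n = 2, 3, 4, 5.
At n = 7 the blocks have lengths 28, 7, 16.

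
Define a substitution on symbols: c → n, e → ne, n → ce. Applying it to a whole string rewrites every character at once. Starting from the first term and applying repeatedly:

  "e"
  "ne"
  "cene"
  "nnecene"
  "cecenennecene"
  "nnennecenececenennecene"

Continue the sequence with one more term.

cecenececenennecenennennecenececenennecene

Applying the rule to each of the 23 symbols of nnennecenececenennecene gives the pieces ce ce ne ce ce ne n ne ce ne n ne n ne ce ne ce ce ne n ne ce ne, which concatenate to the answer.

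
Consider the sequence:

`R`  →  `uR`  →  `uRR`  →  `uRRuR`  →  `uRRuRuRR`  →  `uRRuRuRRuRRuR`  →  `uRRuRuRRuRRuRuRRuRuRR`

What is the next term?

uRRuRuRRuRRuRuRRuRuRRuRRuRuRRuRRuR

Each term (from the third on) is the previous term followed by the one before it: term 3 = uR·R = uRR.
Continuing: uRRuRuRRuRRuRuRRuRuRR · uRRuRuRRuRRuR gives term 8.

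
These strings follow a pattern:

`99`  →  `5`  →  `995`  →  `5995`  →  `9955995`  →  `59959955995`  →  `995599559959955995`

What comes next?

Each term (from the third on) is the two preceding terms concatenated in order: term 3 = 99·5 = 995.
So term 8 is 59959955995·995599559959955995.

59959955995995599559959955995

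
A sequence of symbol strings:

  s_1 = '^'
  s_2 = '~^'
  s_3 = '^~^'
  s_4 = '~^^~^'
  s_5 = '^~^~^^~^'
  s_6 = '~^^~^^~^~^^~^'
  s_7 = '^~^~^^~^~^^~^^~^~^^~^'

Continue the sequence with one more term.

~^^~^^~^~^^~^^~^~^^~^~^^~^^~^~^^~^

From term 3 onward, concatenate the second-to-last term with the last: ^·~^ = ^~^, ~^·^~^ = ~^^~^, …
The next term joins ~^^~^^~^~^^~^ and ^~^~^^~^~^^~^^~^~^^~^.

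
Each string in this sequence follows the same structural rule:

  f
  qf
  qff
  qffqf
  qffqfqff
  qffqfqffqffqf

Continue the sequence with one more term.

This is a Fibonacci-style word recurrence s(k) = s(k−1)·s(k−2): e.g. qf·f = qff.
So term 7 is qffqfqffqffqf·qffqfqff.

qffqfqffqffqfqffqfqff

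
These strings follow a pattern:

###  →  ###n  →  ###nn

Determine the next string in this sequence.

Every step adds n to the end: s(k+1) = s(k)·n.
Applying this once more to ###nn:

###nnn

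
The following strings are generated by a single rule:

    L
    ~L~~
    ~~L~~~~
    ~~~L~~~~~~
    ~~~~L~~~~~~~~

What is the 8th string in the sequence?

Each term wraps the previous one in ~ on the left and ~~ on the right.
From ~~~~L~~~~~~~~, 3 further steps: ~~~~L~~~~~~~~ → ~~~~~L~~~~~~~~~~ → ~~~~~~L~~~~~~~~~~~~ → (answer).

~~~~~~~L~~~~~~~~~~~~~~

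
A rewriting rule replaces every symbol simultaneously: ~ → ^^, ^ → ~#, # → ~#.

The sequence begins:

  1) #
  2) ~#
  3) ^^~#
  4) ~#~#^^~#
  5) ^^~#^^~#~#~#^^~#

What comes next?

~#~#^^~#~#~#^^~#^^~#^^~#~#~#^^~#

Applying the rule to each of the 16 symbols of ^^~#^^~#~#~#^^~# gives the pieces ~# ~# ^^ ~# ~# ~# ^^ ~# ^^ ~# ^^ ~# ~# ~# ^^ ~#, which concatenate to the answer.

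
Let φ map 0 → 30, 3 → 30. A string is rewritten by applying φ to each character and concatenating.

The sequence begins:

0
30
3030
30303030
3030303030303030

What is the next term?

Applying the rule to each of the 16 symbols of 3030303030303030 gives the pieces 30 30 30 30 30 30 30 30 30 30 30 30 30 30 30 30, which concatenate to the answer.

30303030303030303030303030303030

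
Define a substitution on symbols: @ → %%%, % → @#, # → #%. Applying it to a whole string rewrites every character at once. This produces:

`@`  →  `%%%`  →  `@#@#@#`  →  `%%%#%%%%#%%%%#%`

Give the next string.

Rewriting the 15 symbols of %%%#%%%%#%%%%#% one by one yields @# @# @# #% @# @# @# @# #% @# @# @# @# #% @#; concatenated:

@#@#@##%@#@#@#@##%@#@#@#@##%@#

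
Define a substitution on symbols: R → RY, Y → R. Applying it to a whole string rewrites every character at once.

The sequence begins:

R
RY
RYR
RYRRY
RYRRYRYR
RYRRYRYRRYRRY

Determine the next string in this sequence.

Rewriting the 13 symbols of RYRRYRYRRYRRY one by one yields RY R RY RY R RY R RY RY R RY RY R; concatenated:

RYRRYRYRRYRRYRYRRYRYR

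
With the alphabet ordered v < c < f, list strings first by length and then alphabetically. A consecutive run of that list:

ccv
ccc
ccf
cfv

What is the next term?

cfc

Find the rightmost character of cfv below f, bump it to the next letter, and reset everything to its right to v.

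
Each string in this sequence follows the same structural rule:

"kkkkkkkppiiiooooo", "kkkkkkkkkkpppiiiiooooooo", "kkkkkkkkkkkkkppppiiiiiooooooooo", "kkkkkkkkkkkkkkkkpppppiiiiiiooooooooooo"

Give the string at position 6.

kkkkkkkkkkkkkkkkkkkkkkpppppppiiiiiiiiooooooooooooooo

The n-th term is 3n+1 k's then n p's then n+1 i's then 2n+1 o's, where the shown terms are n = 2, 3, 4, 5.
For term 6, n = 7, so the run lengths are 22, 7, 8, 15.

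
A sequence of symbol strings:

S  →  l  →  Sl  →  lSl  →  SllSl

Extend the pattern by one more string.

This is a Fibonacci-style word recurrence s(k) = s(k−2)·s(k−1): e.g. S·l = Sl.
Continuing: lSl · SllSl gives term 6.

lSlSllSl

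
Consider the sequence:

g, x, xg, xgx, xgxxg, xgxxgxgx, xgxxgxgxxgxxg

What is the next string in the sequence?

xgxxgxgxxgxxgxgxxgxgx

Each term (from the third on) is the previous term followed by the one before it: term 3 = x·g = xg.
Continuing: xgxxgxgxxgxxg · xgxxgxgx gives term 8.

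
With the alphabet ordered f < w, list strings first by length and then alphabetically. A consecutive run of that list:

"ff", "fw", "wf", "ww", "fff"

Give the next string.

Find the rightmost character of fff below w, bump it to the next letter, and reset everything to its right to f.

ffw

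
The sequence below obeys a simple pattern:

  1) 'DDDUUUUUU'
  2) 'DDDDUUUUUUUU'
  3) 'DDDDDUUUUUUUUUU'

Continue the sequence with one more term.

DDDDDDUUUUUUUUUUUU

Term n consists of n D's, followed by 2n U's, where the shown terms are n = 3, 4, 5.
Setting n = 6 gives 6, 12 characters in each block.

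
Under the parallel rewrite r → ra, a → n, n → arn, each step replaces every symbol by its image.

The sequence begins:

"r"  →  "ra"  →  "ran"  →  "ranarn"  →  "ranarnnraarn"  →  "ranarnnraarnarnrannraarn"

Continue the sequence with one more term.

ranarnnraarnarnrannraarnnraarnranarnarnrannraarn

Replace each of the 24 characters of ranarnnraarnarnrannraarn in place — ra n arn n ra arn arn ra n n ra arn n ra arn ra n arn arn ra n n ra arn — and concatenate.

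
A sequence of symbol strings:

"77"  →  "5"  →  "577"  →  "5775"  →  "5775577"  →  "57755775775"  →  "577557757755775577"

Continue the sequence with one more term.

57755775775577557757755775775

This is a Fibonacci-style word recurrence s(k) = s(k−1)·s(k−2): e.g. 5·77 = 577.
Continuing: 577557757755775577 · 57755775775 gives term 8.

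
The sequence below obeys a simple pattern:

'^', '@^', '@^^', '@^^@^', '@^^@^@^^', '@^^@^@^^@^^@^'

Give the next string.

From term 3 onward, concatenate the last term with the second-to-last: @^·^ = @^^, @^^·@^ = @^^@^, …
So term 7 is @^^@^@^^@^^@^·@^^@^@^^.

@^^@^@^^@^^@^@^^@^@^^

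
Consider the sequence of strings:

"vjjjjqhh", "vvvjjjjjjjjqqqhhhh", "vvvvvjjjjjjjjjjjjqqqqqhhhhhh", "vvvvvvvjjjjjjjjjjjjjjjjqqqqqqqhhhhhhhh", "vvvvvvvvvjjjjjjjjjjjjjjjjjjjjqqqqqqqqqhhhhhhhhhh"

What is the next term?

Each string has the form v^{2n-1} j^{4n} q^{2n-1} h^{2n} (n = 1, 2, …).
Setting n = 6 gives 11, 24, 11, 12 characters in each block.

vvvvvvvvvvvjjjjjjjjjjjjjjjjjjjjjjjjqqqqqqqqqqqhhhhhhhhhhhh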